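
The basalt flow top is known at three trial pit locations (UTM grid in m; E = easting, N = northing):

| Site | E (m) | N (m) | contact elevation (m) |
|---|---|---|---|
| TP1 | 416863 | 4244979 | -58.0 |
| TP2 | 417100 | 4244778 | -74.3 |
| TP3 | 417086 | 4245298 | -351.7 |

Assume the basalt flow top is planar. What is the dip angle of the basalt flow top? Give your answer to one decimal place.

Two edge vectors: TP1→TP2 = (237, -201, -16.3), TP1→TP3 = (223, 319, -293.7).
Normal n = (TP1→TP2) × (TP1→TP3) = (64233.4, 65972, 120426).
So ∂z/∂E = −n_x/n_z = −0.53338 and ∂z/∂N = −n_y/n_z = −0.54782.
Gradient magnitude |∇z| = √(a² + b²) = √(0.28450 + 0.30011) = 0.76460.
True dip = arctan(0.76460) = 37.4°, dipping toward NE (azimuth ≈ 044°).

37.4°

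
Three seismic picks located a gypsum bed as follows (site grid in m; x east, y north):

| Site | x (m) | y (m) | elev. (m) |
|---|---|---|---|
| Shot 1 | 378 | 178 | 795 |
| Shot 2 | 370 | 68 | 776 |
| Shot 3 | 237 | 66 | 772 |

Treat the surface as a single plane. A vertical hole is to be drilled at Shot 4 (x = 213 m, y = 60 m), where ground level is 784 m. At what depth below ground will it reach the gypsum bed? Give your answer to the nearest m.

14 m

Two edge vectors: Shot 1→Shot 2 = (-8, -110, -19), Shot 1→Shot 3 = (-141, -112, -23).
Normal n = (Shot 1→Shot 2) × (Shot 1→Shot 3) = (402, 2495, -14614).
So ∂z/∂x = −n_x/n_z = 0.02751 and ∂z/∂y = −n_y/n_z = 0.17073.
Intercept c from Shot 1: 795 − 10.40 − 30.39 = 754.21.
At (213, 60): z_contact = 5.9 + 10.2 + 754.21 = 770.3 m.
Depth below ground = 784 − 770.3 = 14 m.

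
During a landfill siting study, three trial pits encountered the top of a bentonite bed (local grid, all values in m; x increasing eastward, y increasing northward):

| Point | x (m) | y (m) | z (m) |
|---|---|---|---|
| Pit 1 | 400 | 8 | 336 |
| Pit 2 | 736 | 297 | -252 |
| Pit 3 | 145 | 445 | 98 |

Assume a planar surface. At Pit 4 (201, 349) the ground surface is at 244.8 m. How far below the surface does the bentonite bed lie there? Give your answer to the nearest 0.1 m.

94.5 m

Let the plane be z = a·x + b·y + c.
Pit 2−Pit 1: 336a + 289b = −588;  Pit 3−Pit 1: −255a + 437b = −238.
Solving gives a = −0.85329, b = −1.04254.
Then c = 336 − a·400 − b·8 = 685.66.
At (201, 349): z_contact = −171.51 − 363.85 + 685.66 = 150.30 m.
Depth below ground = 244.8 − 150.30 = 94.5 m.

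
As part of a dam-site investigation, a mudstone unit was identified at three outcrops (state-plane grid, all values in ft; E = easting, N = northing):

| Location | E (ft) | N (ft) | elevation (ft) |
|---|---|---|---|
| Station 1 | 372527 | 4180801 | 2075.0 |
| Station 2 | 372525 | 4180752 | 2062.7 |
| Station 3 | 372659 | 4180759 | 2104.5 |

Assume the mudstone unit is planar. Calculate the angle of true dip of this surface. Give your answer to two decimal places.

Let the plane be z = a·E + b·N + c.
Station 2−Station 1: −2a − 49b = −12.3;  Station 3−Station 1: 132a − 42b = 29.5.
Solving gives a = 0.29947, b = 0.23880.
Gradient magnitude |∇z| = √(a² + b²) = √(0.08968 + 0.05702) = 0.38302.
True dip = arctan(0.38302) = 20.96°, dipping toward SW (azimuth ≈ 231°).

20.96°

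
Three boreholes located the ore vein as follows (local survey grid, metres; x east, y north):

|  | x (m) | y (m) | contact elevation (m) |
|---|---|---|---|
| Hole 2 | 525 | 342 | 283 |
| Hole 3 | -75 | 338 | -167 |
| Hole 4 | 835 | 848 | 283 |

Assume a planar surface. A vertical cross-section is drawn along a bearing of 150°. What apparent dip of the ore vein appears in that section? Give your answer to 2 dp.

37.81°

Let the plane be z = a·x + b·y + c.
Hole 3−Hole 2: −600a − 4b = −450;  Hole 4−Hole 2: 310a + 506b = 0.
Solving gives a = 0.75308, b = −0.46137.
Unit vector along 150° is (sin 150°, cos 150°) = (0.5000, -0.8660).
Slope in that direction = a·(0.5000) + b·(-0.8660) = 0.77610.
Apparent dip = arctan|0.77610| = 37.81° (true dip is 41.4°, so apparent ≤ true as expected).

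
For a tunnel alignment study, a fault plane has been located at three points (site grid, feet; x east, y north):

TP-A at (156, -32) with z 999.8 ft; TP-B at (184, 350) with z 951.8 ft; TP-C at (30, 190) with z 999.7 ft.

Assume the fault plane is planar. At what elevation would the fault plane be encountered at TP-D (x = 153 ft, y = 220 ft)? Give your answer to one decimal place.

Two edge vectors: TP-A→TP-B = (28, 382, -48), TP-A→TP-C = (-126, 222, -0.1).
Normal n = (TP-A→TP-B) × (TP-A→TP-C) = (10617.8, 6050.8, 54348).
So ∂z/∂x = −n_x/n_z = −0.19537 and ∂z/∂y = −n_y/n_z = −0.11133.
Intercept c from TP-A: 999.8 + 30.48 − 3.56 = 1026.71.
At (153, 220): z = −29.9 − 24.5 + 1026.71 = 972.3 ft.

972.3 ft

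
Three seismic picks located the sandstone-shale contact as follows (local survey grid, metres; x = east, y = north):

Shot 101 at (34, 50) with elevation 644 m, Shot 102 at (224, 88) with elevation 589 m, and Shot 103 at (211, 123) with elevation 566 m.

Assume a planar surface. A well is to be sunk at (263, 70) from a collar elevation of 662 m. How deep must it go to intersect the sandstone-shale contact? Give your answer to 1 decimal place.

65.9 m

Let the plane be z = a·x + b·y + c.
Shot 102−Shot 101: 190a + 38b = −55;  Shot 103−Shot 101: 177a + 73b = −78.
Solving gives a = −0.14712, b = −0.71179.
Then c = 644 − a·34 − b·50 = 684.59.
At (263, 70): z_contact = −38.69 − 49.83 + 684.59 = 596.07 m.
Depth below ground = 662 − 596.07 = 65.9 m.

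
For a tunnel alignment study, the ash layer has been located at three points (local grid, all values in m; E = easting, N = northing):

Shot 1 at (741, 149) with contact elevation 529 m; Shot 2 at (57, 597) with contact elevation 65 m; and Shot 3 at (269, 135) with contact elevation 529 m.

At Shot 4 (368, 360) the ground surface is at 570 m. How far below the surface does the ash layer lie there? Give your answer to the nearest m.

Two edge vectors: Shot 1→Shot 2 = (-684, 448, -464), Shot 1→Shot 3 = (-472, -14, 0).
Normal n = (Shot 1→Shot 2) × (Shot 1→Shot 3) = (-6496, 219008, 221032).
So ∂z/∂E = −n_x/n_z = 0.02939 and ∂z/∂N = −n_y/n_z = −0.99084.
Intercept c from Shot 1: 529 − 21.78 + 147.64 = 654.86.
At (368, 360): z_contact = 10.8 − 356.7 + 654.86 = 309.0 m.
Depth below ground = 570 − 309.0 = 261 m.

261 m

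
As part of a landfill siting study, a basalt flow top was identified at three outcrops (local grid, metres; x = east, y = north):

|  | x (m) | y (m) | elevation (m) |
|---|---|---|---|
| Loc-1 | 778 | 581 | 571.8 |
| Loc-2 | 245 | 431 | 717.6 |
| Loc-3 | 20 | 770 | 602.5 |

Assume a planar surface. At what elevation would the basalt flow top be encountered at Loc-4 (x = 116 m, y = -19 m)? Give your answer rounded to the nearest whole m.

Let the plane be z = a·x + b·y + c.
Loc-2−Loc-1: −533a − 150b = 145.8;  Loc-3−Loc-1: −758a + 189b = 30.7.
Solving gives a = −0.14998, b = −0.43907.
Then c = 571.8 − a·778 − b·581 = 943.59.
At (116, -19): z = −17.4 + 8.3 + 943.59 = 934.5 m.

935 m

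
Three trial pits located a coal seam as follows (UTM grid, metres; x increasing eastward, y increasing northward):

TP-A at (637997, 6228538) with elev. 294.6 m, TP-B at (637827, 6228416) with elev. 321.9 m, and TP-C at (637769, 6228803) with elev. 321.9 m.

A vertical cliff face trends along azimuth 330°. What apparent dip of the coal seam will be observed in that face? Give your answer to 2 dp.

3.07°

Two edge vectors: TP-A→TP-B = (-170, -122, 27.3), TP-A→TP-C = (-228, 265, 27.3).
Normal n = (TP-A→TP-B) × (TP-A→TP-C) = (-10565.1, -1583.4, -72866).
So ∂z/∂x = −n_x/n_z = −0.14499 and ∂z/∂y = −n_y/n_z = −0.02173.
Unit vector along 330° is (sin 330°, cos 330°) = (-0.5000, 0.8660).
Slope in that direction = a·(-0.5000) + b·(0.8660) = 0.05368.
Apparent dip = arctan|0.05368| = 3.07° (true dip is 8.3°, so apparent ≤ true as expected).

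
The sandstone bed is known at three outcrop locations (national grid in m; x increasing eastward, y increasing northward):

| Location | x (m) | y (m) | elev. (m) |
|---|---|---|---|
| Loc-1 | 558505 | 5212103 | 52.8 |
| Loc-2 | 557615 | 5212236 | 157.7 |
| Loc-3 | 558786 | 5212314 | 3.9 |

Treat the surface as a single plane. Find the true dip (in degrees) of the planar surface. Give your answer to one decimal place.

Let the plane be z = a·x + b·y + c.
Loc-2−Loc-1: −890a + 133b = 104.9;  Loc-3−Loc-1: 281a + 211b = −48.9.
Solving gives a = −0.12719, b = −0.06237.
Gradient magnitude |∇z| = √(a² + b²) = √(0.01618 + 0.00389) = 0.14166.
True dip = arctan(0.14166) = 8.1°, dipping toward ENE (azimuth ≈ 064°).

8.1°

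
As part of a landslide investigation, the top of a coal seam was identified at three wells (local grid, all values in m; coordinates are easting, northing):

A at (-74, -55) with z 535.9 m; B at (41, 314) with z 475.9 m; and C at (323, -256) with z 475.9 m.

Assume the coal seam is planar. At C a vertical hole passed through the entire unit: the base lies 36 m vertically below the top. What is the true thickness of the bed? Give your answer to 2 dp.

Let the plane be z = a·easting + b·northing + c.
B−A: 115a + 369b = −60;  C−A: 397a − 201b = −60.
Solving gives a = −0.20164, b = −0.09976.
|∇z| = √(a²+b²) = 0.22497, so dip δ = arctan(0.22497) = 12.68°.
True thickness = vertical thickness × cos δ = 36 × cos 12.68° = 35.12 m.

35.12 m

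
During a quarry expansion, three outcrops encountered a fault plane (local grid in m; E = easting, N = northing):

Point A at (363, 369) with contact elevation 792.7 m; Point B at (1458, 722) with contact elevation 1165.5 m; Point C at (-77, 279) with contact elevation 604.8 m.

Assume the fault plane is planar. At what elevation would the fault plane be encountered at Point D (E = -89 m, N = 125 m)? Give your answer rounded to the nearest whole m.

711 m

Two edge vectors: Point A→Point B = (1095, 353, 372.8), Point A→Point C = (-440, -90, -187.9).
Normal n = (Point A→Point B) × (Point A→Point C) = (-32776.7, 41718.5, 56770).
So ∂z/∂E = −n_x/n_z = 0.57736 and ∂z/∂N = −n_y/n_z = −0.73487.
Intercept c from Point A: 792.7 − 209.58 + 271.17 = 854.29.
At (-89, 125): z = −51.4 − 91.9 + 854.29 = 711.0 m.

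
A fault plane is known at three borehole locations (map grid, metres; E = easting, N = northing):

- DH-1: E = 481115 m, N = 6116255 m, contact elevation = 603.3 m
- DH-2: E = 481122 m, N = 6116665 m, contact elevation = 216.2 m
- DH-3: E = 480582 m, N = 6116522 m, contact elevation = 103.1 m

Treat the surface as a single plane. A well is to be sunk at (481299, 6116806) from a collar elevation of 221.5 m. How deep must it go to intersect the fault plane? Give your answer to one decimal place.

57.8 m

Two edge vectors: DH-1→DH-2 = (7, 410, -387.1), DH-1→DH-3 = (-533, 267, -500.2).
Normal n = (DH-1→DH-2) × (DH-1→DH-3) = (-101726.3, 209825.7, 220399).
So ∂z/∂E = −n_x/n_z = 0.461555179 and ∂z/∂N = −n_y/n_z = −0.952026552.
Intercept c from DH-1: 603.3 − 222061.12 + 5822837.16 = 5601379.34.
At (481299, 6116806): z_contact = 222146.05 − 5823361.72 + 5601379.34 = 163.66 m.
Depth below ground = 221.5 − 163.66 = 57.8 m.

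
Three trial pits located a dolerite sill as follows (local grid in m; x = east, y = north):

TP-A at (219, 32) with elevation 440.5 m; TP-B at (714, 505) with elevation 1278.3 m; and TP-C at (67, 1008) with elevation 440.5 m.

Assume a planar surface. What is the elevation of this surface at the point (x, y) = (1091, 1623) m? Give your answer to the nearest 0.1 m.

Let the plane be z = a·x + b·y + c.
TP-B−TP-A: 495a + 473b = 837.8;  TP-C−TP-A: −152a + 976b = 0.
Solving gives a = 1.473278, b = 0.229445.
Then c = 440.5 − a·219 − b·32 = 110.51.
At (1091, 1623): z = 1607.3 + 372.4 + 110.51 = 2090.2 m.

2090.2 m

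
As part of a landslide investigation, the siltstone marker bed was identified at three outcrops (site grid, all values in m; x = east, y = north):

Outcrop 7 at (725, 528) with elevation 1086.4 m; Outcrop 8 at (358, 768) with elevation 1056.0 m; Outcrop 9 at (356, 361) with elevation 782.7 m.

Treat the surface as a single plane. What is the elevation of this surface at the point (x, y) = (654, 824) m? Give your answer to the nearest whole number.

1247 m

Let the plane be z = a·x + b·y + c.
Outcrop 8−Outcrop 7: −367a + 240b = −30.4;  Outcrop 9−Outcrop 7: −369a − 167b = −303.7.
Solving gives a = 0.52029, b = 0.66894.
Then c = 1086.4 − a·725 − b·528 = 355.99.
At (654, 824): z = 340.3 + 551.2 + 355.99 = 1247.5 m.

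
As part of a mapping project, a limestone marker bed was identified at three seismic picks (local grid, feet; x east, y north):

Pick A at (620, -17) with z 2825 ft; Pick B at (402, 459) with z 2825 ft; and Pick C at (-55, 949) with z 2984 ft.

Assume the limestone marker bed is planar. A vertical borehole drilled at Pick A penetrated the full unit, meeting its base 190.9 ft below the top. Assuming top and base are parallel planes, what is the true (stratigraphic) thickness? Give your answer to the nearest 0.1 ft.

Let the plane be z = a·x + b·y + c.
Pick B−Pick A: −218a + 476b = 0;  Pick C−Pick A: −675a + 966b = 159.
Solving gives a = −0.68361, b = −0.31308.
|∇z| = √(a²+b²) = 0.75189, so dip δ = arctan(0.75189) = 36.94°.
True thickness = vertical thickness × cos δ = 190.9 × cos 36.94° = 152.6 ft.

152.6 ft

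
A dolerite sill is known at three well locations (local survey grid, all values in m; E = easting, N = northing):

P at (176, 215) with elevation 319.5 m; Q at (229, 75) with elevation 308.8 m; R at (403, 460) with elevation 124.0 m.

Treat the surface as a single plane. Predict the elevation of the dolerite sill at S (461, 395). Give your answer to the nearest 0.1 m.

96.7 m

Two edge vectors: P→Q = (53, -140, -10.7), P→R = (227, 245, -195.5).
Normal n = (P→Q) × (P→R) = (29991.5, 7932.6, 44765).
So ∂z/∂E = −n_x/n_z = −0.66998 and ∂z/∂N = −n_y/n_z = −0.17721.
Intercept c from P: 319.5 + 117.92 + 38.10 = 475.52.
At (461, 395): z = −308.9 − 70.0 + 475.52 = 96.7 m.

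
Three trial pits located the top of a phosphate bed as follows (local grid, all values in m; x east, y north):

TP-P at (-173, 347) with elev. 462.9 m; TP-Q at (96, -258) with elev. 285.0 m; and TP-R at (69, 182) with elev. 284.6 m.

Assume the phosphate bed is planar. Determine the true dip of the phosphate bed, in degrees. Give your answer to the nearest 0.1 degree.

Let the plane be z = a·x + b·y + c.
TP-Q−TP-P: 269a − 605b = −177.9;  TP-R−TP-P: 242a − 165b = −178.3.
Solving gives a = −0.76960, b = −0.04813.
Gradient magnitude |∇z| = √(a² + b²) = √(0.59228 + 0.00232) = 0.77110.
True dip = arctan(0.77110) = 37.6°, dipping toward E (azimuth ≈ 086°).

37.6°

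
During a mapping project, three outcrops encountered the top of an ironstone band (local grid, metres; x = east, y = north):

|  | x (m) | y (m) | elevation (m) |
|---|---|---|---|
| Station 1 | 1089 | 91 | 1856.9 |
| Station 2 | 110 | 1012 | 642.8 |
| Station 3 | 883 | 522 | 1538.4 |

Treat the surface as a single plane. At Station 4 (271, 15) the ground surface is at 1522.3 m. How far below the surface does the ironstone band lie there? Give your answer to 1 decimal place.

Two edge vectors: Station 1→Station 2 = (-979, 921, -1214.1), Station 1→Station 3 = (-206, 431, -318.5).
Normal n = (Station 1→Station 2) × (Station 1→Station 3) = (229938.6, -61706.9, -232223).
So ∂z/∂x = −n_x/n_z = 0.990163 and ∂z/∂y = −n_y/n_z = −0.265723.
Intercept c from Station 1: 1856.9 − 1078.29 + 24.18 = 802.79.
At (271, 15): z_contact = 268.33 − 3.99 + 802.79 = 1067.14 m.
Depth below ground = 1522.3 − 1067.14 = 455.2 m.

455.2 m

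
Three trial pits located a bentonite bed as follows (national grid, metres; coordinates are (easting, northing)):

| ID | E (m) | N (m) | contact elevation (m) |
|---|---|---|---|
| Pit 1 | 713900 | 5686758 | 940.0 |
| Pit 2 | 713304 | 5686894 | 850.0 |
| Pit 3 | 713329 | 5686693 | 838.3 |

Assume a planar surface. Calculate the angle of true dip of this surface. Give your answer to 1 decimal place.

Two edge vectors: Pit 1→Pit 2 = (-596, 136, -90), Pit 1→Pit 3 = (-571, -65, -101.7).
Normal n = (Pit 1→Pit 2) × (Pit 1→Pit 3) = (-19681.2, -9223.2, 116396).
So ∂z/∂E = −n_x/n_z = 0.16909 and ∂z/∂N = −n_y/n_z = 0.07924.
Gradient magnitude |∇z| = √(a² + b²) = √(0.02859 + 0.00628) = 0.18673.
True dip = arctan(0.18673) = 10.6°, dipping toward WSW (azimuth ≈ 245°).

10.6°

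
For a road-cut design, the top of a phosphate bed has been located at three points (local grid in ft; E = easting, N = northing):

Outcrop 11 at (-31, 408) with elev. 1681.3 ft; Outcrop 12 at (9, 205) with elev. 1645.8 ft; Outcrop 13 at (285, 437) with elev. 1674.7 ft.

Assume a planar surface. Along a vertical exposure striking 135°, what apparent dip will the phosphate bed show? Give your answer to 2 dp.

8.21°

Let the plane be z = a·E + b·N + c.
Outcrop 12−Outcrop 11: 40a − 203b = −35.5;  Outcrop 13−Outcrop 11: 316a + 29b = −6.6.
Solving gives a = −0.03628, b = 0.16773.
Unit vector along 135° is (sin 135°, cos 135°) = (0.7071, -0.7071).
Slope in that direction = a·(0.7071) + b·(-0.7071) = −0.14425.
Apparent dip = arctan|0.14425| = 8.21° (true dip is 9.7°, so apparent ≤ true as expected).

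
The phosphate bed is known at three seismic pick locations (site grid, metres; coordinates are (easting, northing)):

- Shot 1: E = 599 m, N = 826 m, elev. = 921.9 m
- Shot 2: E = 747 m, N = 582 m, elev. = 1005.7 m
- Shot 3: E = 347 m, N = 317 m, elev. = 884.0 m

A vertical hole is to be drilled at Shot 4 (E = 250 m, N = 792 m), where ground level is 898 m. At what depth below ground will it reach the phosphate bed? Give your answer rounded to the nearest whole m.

105 m

Let the plane be z = a·E + b·N + c.
Shot 2−Shot 1: 148a − 244b = 83.8;  Shot 3−Shot 1: −252a − 509b = −37.9.
Solving gives a = 0.37934, b = −0.11335.
Then c = 921.9 − a·599 − b·826 = 788.30.
At (250, 792): z_contact = 94.8 − 89.8 + 788.30 = 793.4 m.
Depth below ground = 898 − 793.4 = 105 m.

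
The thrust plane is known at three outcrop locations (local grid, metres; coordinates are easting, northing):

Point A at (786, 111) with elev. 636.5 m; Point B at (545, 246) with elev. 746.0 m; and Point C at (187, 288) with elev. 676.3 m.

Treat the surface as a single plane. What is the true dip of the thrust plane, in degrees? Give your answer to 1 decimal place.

56.5°

Let the plane be z = a·easting + b·northing + c.
Point B−Point A: −241a + 135b = 109.5;  Point C−Point A: −599a + 177b = 39.8.
Solving gives a = 0.36664, b = 1.46563.
Gradient magnitude |∇z| = √(a² + b²) = √(0.13442 + 2.14806) = 1.51079.
True dip = arctan(1.51079) = 56.5°, dipping toward SSW (azimuth ≈ 194°).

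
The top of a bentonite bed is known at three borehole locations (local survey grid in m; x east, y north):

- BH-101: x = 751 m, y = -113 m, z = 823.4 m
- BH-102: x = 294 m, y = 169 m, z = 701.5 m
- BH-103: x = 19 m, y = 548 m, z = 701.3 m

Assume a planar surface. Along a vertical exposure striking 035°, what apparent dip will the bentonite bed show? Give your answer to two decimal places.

29.38°

Let the plane be z = a·x + b·y + c.
BH-102−BH-101: −457a + 282b = −121.9;  BH-103−BH-101: −732a + 661b = −122.1.
Solving gives a = 0.48241, b = 0.34950.
Unit vector along 035° is (sin 35°, cos 35°) = (0.5736, 0.8192).
Slope in that direction = a·(0.5736) + b·(0.8192) = 0.56299.
Apparent dip = arctan|0.56299| = 29.38° (true dip is 30.8°, so apparent ≤ true as expected).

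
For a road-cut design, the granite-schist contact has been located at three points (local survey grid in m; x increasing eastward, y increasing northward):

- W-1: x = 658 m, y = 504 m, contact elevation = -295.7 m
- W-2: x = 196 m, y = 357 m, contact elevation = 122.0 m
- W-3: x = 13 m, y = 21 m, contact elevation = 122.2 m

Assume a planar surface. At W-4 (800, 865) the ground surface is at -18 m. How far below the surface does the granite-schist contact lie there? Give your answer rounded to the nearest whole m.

218 m

Let the plane be z = a·x + b·y + c.
W-2−W-1: −462a − 147b = 417.7;  W-3−W-1: −645a − 483b = 417.9.
Solving gives a = −1.09341, b = 0.59492.
Then c = -295.7 − a·658 − b·504 = 123.92.
At (800, 865): z_contact = −874.7 + 514.6 + 123.92 = -236.2 m.
Depth below ground = -18 − (-236.2) = 218 m.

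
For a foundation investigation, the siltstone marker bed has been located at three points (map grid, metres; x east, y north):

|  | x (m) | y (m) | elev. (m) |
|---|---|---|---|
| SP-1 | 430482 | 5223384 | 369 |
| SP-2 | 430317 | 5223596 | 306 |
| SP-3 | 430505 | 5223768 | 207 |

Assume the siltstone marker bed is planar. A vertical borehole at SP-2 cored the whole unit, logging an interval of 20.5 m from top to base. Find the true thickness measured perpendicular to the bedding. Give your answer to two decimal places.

Two edge vectors: SP-1→SP-2 = (-165, 212, -63), SP-1→SP-3 = (23, 384, -162).
Normal n = (SP-1→SP-2) × (SP-1→SP-3) = (-10152, -28179, -68236).
So ∂z/∂x = −n_x/n_z = −0.14878 and ∂z/∂y = −n_y/n_z = −0.41296.
|∇z| = √(a²+b²) = 0.43895, so dip δ = arctan(0.43895) = 23.70°.
True thickness = vertical thickness × cos δ = 20.5 × cos 23.70° = 18.77 m.

18.77 m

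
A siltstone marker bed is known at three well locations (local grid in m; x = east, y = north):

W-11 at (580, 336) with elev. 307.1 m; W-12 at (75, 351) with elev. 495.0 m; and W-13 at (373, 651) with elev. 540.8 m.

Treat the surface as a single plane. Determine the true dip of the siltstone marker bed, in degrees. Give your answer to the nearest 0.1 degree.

Two edge vectors: W-11→W-12 = (-505, 15, 187.9), W-11→W-13 = (-207, 315, 233.7).
Normal n = (W-11→W-12) × (W-11→W-13) = (-55683, 79123.2, -155970).
So ∂z/∂x = −n_x/n_z = −0.35701 and ∂z/∂y = −n_y/n_z = 0.50730.
Gradient magnitude |∇z| = √(a² + b²) = √(0.12746 + 0.25735) = 0.62033.
True dip = arctan(0.62033) = 31.8°, dipping toward SE (azimuth ≈ 145°).

31.8°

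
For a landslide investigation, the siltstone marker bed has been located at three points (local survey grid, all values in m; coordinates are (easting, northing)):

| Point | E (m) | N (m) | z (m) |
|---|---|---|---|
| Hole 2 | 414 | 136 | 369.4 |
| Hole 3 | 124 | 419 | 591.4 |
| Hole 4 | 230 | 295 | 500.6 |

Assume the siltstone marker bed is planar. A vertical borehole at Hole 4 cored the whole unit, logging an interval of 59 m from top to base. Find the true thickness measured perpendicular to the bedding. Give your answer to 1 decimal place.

51.5 m

Two edge vectors: Hole 2→Hole 3 = (-290, 283, 222), Hole 2→Hole 4 = (-184, 159, 131.2).
Normal n = (Hole 2→Hole 3) × (Hole 2→Hole 4) = (1831.6, -2800, 5962).
So ∂z/∂E = −n_x/n_z = −0.30721 and ∂z/∂N = −n_y/n_z = 0.46964.
|∇z| = √(a²+b²) = 0.56120, so dip δ = arctan(0.56120) = 29.30°.
True thickness = vertical thickness × cos δ = 59 × cos 29.30° = 51.5 m.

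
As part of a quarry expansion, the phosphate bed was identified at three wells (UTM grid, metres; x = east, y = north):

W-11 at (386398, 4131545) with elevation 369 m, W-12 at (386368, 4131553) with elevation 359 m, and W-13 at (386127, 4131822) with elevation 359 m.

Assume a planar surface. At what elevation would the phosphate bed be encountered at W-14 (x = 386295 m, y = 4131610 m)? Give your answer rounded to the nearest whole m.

349 m

Let the plane be z = a·x + b·y + c.
W-12−W-11: −30a + 8b = −10;  W-13−W-11: −271a + 277b = −10.
Solving gives a = 0.43796809, b = 0.39238033.
Then c = 369 − a·386398 − b·4131545 = −1789997.99.
At (386295, 4131610): z = 169184.9 + 1621162.5 − 1789997.99 = 349.4 m.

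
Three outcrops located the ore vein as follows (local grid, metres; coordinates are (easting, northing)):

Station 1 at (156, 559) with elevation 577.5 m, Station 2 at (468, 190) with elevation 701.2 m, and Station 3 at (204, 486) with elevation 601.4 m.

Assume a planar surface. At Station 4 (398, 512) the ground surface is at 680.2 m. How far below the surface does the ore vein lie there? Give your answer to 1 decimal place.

78.5 m

Two edge vectors: Station 1→Station 2 = (312, -369, 123.7), Station 1→Station 3 = (48, -73, 23.9).
Normal n = (Station 1→Station 2) × (Station 1→Station 3) = (211, -1519.2, -5064).
So ∂z/∂E = −n_x/n_z = 0.04167 and ∂z/∂N = −n_y/n_z = −0.30000.
Intercept c from Station 1: 577.5 − 6.50 + 167.70 = 738.70.
At (398, 512): z_contact = 16.58 − 153.60 + 738.70 = 601.68 m.
Depth below ground = 680.2 − 601.68 = 78.5 m.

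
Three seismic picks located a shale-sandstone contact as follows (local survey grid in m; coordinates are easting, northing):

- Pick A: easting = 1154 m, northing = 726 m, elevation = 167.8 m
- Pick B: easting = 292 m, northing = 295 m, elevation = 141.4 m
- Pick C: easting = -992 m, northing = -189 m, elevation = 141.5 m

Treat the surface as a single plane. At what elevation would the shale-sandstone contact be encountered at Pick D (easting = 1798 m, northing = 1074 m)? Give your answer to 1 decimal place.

194.0 m

Let the plane be z = a·easting + b·northing + c.
Pick B−Pick A: −862a − 431b = −26.4;  Pick C−Pick A: −2146a − 915b = −26.3.
Solving gives a = −0.094134, b = 0.249521.
Then c = 167.8 − a·1154 − b·726 = 95.28.
At (1798, 1074): z = −169.3 + 268.0 + 95.28 = 194.0 m.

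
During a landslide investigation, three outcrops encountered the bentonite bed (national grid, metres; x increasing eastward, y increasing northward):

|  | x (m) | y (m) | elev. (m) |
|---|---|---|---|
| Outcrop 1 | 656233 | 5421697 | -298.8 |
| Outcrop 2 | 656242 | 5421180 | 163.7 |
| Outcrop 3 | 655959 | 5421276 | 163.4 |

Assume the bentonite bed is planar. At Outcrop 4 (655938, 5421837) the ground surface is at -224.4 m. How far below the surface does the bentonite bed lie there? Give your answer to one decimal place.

Let the plane be z = a·x + b·y + c.
Outcrop 2−Outcrop 1: 9a − 517b = 462.5;  Outcrop 3−Outcrop 1: −274a − 421b = 462.2.
Solving gives a = −0.304199468, b = −0.899879681.
Then c = -298.8 − a·656233 − b·5421697 = 5078201.90.
At (655938, 5421837): z_contact = −199535.99 − 4879000.95 + 5078201.90 = -335.04 m.
Depth below ground = -224.4 − (-335.04) = 110.6 m.

110.6 m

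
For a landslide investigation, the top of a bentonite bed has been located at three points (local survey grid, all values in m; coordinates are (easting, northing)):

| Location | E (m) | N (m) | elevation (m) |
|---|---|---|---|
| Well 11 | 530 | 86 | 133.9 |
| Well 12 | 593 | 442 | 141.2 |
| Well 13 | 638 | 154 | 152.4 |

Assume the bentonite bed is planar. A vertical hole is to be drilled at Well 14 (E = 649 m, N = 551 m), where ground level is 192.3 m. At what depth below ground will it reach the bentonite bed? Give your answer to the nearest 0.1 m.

42.3 m

Let the plane be z = a·E + b·N + c.
Well 12−Well 11: 63a + 356b = 7.3;  Well 13−Well 11: 108a + 68b = 18.5.
Solving gives a = 0.17825, b = −0.01104.
Then c = 133.9 − a·530 − b·86 = 40.38.
At (649, 551): z_contact = 115.68 − 6.08 + 40.38 = 149.98 m.
Depth below ground = 192.3 − 149.98 = 42.3 m.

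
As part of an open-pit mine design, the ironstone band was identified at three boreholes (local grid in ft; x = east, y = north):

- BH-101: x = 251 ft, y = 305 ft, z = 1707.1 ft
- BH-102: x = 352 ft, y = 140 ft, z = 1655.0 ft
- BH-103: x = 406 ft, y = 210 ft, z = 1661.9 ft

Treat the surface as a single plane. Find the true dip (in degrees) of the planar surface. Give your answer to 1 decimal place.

Let the plane be z = a·x + b·y + c.
BH-102−BH-101: 101a − 165b = −52.1;  BH-103−BH-101: 155a − 95b = −45.2.
Solving gives a = −0.15698, b = 0.21967.
Gradient magnitude |∇z| = √(a² + b²) = √(0.02464 + 0.04825) = 0.26999.
True dip = arctan(0.26999) = 15.1°, dipping toward SE (azimuth ≈ 144°).

15.1°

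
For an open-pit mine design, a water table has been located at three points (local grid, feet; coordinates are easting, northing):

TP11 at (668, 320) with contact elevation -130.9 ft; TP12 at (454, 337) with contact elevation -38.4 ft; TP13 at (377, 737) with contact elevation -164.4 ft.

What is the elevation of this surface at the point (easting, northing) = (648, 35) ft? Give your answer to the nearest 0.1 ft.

Let the plane be z = a·easting + b·northing + c.
TP12−TP11: −214a + 17b = 92.5;  TP13−TP11: −291a + 417b = −33.5.
Solving gives a = −0.46437, b = −0.40439.
Then c = -130.9 − a·668 − b·320 = 308.70.
At (648, 35): z = −300.9 − 14.2 + 308.70 = -6.4 ft.

-6.4 ft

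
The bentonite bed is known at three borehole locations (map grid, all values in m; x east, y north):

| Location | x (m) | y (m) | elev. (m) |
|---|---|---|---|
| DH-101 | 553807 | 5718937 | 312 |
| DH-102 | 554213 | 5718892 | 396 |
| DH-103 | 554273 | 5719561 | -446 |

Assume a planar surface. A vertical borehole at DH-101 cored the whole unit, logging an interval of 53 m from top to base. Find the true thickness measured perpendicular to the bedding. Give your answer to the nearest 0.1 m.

Two edge vectors: DH-101→DH-102 = (406, -45, 84), DH-101→DH-103 = (466, 624, -758).
Normal n = (DH-101→DH-102) × (DH-101→DH-103) = (-18306, 346892, 274314).
So ∂z/∂x = −n_x/n_z = 0.06673 and ∂z/∂y = −n_y/n_z = −1.26458.
|∇z| = √(a²+b²) = 1.26634, so dip δ = arctan(1.26634) = 51.70°.
True thickness = vertical thickness × cos δ = 53 × cos 51.70° = 32.8 m.

32.8 m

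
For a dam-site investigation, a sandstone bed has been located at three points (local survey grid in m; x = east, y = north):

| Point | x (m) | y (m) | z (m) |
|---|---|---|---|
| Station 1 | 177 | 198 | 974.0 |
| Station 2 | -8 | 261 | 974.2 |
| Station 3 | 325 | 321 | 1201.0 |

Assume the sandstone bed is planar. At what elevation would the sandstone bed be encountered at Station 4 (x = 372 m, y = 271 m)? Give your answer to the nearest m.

1156 m

Two edge vectors: Station 1→Station 2 = (-185, 63, 0.2), Station 1→Station 3 = (148, 123, 227).
Normal n = (Station 1→Station 2) × (Station 1→Station 3) = (14276.4, 42024.6, -32079).
So ∂z/∂x = −n_x/n_z = 0.44504 and ∂z/∂y = −n_y/n_z = 1.31003.
Intercept c from Station 1: 974 − 78.77 − 259.39 = 635.84.
At (372, 271): z = 165.6 + 355.0 + 635.84 = 1156.4 m.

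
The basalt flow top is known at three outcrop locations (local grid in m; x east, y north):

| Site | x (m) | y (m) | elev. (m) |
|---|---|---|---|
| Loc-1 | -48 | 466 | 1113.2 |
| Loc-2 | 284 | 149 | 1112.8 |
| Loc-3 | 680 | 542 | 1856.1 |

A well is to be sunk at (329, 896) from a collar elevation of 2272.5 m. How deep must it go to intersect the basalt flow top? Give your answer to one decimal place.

397.8 m

Two edge vectors: Loc-1→Loc-2 = (332, -317, -0.4), Loc-1→Loc-3 = (728, 76, 742.9).
Normal n = (Loc-1→Loc-2) × (Loc-1→Loc-3) = (-235468.9, -246934, 256008).
So ∂z/∂x = −n_x/n_z = 0.91977 and ∂z/∂y = −n_y/n_z = 0.96456.
Intercept c from Loc-1: 1113.2 + 44.15 − 449.48 = 707.87.
At (329, 896): z_contact = 302.60 + 864.24 + 707.87 = 1874.71 m.
Depth below ground = 2272.5 − 1874.71 = 397.8 m.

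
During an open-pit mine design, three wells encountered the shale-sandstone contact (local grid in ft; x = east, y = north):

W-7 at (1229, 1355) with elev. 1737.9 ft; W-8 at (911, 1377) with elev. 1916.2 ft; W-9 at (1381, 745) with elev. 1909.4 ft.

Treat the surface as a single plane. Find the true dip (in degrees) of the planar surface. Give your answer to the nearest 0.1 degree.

Let the plane be z = a·x + b·y + c.
W-8−W-7: −318a + 22b = 178.3;  W-9−W-7: 152a − 610b = 171.5.
Solving gives a = −0.59032, b = −0.42824.
Gradient magnitude |∇z| = √(a² + b²) = √(0.34848 + 0.18339) = 0.72929.
True dip = arctan(0.72929) = 36.1°, dipping toward NE (azimuth ≈ 054°).

36.1°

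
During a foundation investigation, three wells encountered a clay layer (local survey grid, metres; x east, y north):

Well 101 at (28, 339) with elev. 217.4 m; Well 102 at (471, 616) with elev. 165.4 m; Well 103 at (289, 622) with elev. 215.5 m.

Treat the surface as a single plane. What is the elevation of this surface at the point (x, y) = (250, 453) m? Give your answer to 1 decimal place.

Two edge vectors: Well 101→Well 102 = (443, 277, -52), Well 101→Well 103 = (261, 283, -1.9).
Normal n = (Well 101→Well 102) × (Well 101→Well 103) = (14189.7, -12730.3, 53072).
So ∂z/∂x = −n_x/n_z = −0.26737 and ∂z/∂y = −n_y/n_z = 0.23987.
Intercept c from Well 101: 217.4 + 7.49 − 81.32 = 143.57.
At (250, 453): z = −66.8 + 108.7 + 143.57 = 185.4 m.

185.4 m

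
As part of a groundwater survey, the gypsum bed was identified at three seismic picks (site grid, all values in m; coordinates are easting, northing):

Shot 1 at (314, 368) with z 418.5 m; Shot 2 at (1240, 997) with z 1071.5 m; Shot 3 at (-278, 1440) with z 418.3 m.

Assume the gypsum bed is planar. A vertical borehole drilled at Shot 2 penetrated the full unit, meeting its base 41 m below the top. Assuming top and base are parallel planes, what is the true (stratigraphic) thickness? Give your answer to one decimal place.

Two edge vectors: Shot 1→Shot 2 = (926, 629, 653), Shot 1→Shot 3 = (-592, 1072, -0.2).
Normal n = (Shot 1→Shot 2) × (Shot 1→Shot 3) = (-700141.8, -386390.8, 1365040).
So ∂z/∂easting = −n_x/n_z = 0.51291 and ∂z/∂northing = −n_y/n_z = 0.28306.
|∇z| = √(a²+b²) = 0.58583, so dip δ = arctan(0.58583) = 30.36°.
True thickness = vertical thickness × cos δ = 41 × cos 30.36° = 35.4 m.

35.4 m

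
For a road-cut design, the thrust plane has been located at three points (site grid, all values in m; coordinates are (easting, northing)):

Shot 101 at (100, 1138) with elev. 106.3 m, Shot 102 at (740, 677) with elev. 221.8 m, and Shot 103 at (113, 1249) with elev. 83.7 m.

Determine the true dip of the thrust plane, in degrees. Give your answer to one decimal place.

Let the plane be z = a·E + b·N + c.
Shot 102−Shot 101: 640a − 461b = 115.5;  Shot 103−Shot 101: 13a + 111b = −22.6.
Solving gives a = 0.03118, b = −0.20726.
Gradient magnitude |∇z| = √(a² + b²) = √(0.00097 + 0.04295) = 0.20959.
True dip = arctan(0.20959) = 11.8°, dipping toward N (azimuth ≈ 351°).

11.8°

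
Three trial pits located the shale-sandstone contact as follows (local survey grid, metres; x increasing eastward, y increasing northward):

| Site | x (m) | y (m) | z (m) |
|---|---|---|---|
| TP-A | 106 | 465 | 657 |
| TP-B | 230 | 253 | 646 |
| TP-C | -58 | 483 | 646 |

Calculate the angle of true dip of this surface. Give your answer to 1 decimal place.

Two edge vectors: TP-A→TP-B = (124, -212, -11), TP-A→TP-C = (-164, 18, -11).
Normal n = (TP-A→TP-B) × (TP-A→TP-C) = (2530, 3168, -32536).
So ∂z/∂x = −n_x/n_z = 0.07776 and ∂z/∂y = −n_y/n_z = 0.09737.
Gradient magnitude |∇z| = √(a² + b²) = √(0.00605 + 0.00948) = 0.12461.
True dip = arctan(0.12461) = 7.1°, dipping toward SW (azimuth ≈ 219°).

7.1°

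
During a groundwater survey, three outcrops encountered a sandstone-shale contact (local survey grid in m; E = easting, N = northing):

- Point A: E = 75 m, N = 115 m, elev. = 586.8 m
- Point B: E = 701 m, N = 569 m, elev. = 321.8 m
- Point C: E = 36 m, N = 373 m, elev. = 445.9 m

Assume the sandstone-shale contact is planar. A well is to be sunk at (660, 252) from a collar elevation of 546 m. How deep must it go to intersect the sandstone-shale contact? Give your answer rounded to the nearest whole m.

49 m

Let the plane be z = a·E + b·N + c.
Point B−Point A: 626a + 454b = −265;  Point C−Point A: −39a + 258b = −140.9.
Solving gives a = −0.02456, b = −0.54984.
Then c = 586.8 − a·75 − b·115 = 651.87.
At (660, 252): z_contact = −16.2 − 138.6 + 651.87 = 497.1 m.
Depth below ground = 546 − 497.1 = 49 m.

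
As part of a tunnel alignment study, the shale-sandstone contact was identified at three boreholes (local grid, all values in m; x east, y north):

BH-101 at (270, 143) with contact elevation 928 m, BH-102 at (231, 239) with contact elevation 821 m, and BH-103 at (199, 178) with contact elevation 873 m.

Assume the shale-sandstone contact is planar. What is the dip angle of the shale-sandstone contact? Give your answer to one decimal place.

Two edge vectors: BH-101→BH-102 = (-39, 96, -107), BH-101→BH-103 = (-71, 35, -55).
Normal n = (BH-101→BH-102) × (BH-101→BH-103) = (-1535, 5452, 5451).
So ∂z/∂x = −n_x/n_z = 0.28160 and ∂z/∂y = −n_y/n_z = −1.00018.
Gradient magnitude |∇z| = √(a² + b²) = √(0.07930 + 1.00037) = 1.03907.
True dip = arctan(1.03907) = 46.1°, dipping toward NNW (azimuth ≈ 344°).

46.1°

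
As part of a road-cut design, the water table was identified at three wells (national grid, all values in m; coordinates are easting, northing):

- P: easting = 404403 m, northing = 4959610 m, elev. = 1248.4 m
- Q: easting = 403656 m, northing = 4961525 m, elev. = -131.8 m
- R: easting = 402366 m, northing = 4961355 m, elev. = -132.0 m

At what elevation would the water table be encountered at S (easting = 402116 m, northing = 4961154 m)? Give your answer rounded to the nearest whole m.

-17 m

Let the plane be z = a·easting + b·northing + c.
Q−P: −747a + 1915b = −1380.2;  R−P: −2037a + 1745b = −1380.4.
Solving gives a = 0.09048373, b = −0.68543533.
Then c = 1248.4 − a·404403 − b·4959610 = 3364148.43.
At (402116, 4961154): z = 36385.0 − 3400550.2 + 3364148.43 = -16.8 m.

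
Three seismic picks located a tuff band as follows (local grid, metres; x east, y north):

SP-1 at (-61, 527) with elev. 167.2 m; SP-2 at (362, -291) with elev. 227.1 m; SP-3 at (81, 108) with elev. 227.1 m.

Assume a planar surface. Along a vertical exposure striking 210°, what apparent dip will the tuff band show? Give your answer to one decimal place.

23.5°

Two edge vectors: SP-1→SP-2 = (423, -818, 59.9), SP-1→SP-3 = (142, -419, 59.9).
Normal n = (SP-1→SP-2) × (SP-1→SP-3) = (-23900.1, -16831.9, -61081).
So ∂z/∂x = −n_x/n_z = −0.39129 and ∂z/∂y = −n_y/n_z = −0.27557.
Unit vector along 210° is (sin 210°, cos 210°) = (-0.5000, -0.8660).
Slope in that direction = a·(-0.5000) + b·(-0.8660) = 0.43429.
Apparent dip = arctan|0.43429| = 23.5° (true dip is 25.6°, so apparent ≤ true as expected).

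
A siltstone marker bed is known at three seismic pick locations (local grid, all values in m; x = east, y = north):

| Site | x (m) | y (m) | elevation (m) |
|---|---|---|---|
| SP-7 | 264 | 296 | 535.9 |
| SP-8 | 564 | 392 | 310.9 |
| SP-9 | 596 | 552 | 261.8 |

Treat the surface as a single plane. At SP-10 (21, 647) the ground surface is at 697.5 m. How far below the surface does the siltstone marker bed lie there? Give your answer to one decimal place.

Two edge vectors: SP-7→SP-8 = (300, 96, -225), SP-7→SP-9 = (332, 256, -274.1).
Normal n = (SP-7→SP-8) × (SP-7→SP-9) = (31286.4, 7530, 44928).
So ∂z/∂x = −n_x/n_z = −0.69637 and ∂z/∂y = −n_y/n_z = −0.16760.
Intercept c from SP-7: 535.9 + 183.84 + 49.61 = 769.35.
At (21, 647): z_contact = −14.62 − 108.44 + 769.35 = 646.29 m.
Depth below ground = 697.5 − 646.29 = 51.2 m.

51.2 m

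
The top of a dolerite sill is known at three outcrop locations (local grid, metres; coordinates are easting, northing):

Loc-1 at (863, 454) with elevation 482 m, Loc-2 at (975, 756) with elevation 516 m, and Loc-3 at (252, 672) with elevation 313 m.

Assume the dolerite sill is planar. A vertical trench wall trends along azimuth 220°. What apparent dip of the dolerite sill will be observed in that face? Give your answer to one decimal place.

Two edge vectors: Loc-1→Loc-2 = (112, 302, 34), Loc-1→Loc-3 = (-611, 218, -169).
Normal n = (Loc-1→Loc-2) × (Loc-1→Loc-3) = (-58450, -1846, 208938).
So ∂z/∂easting = −n_x/n_z = 0.27975 and ∂z/∂northing = −n_y/n_z = 0.00884.
Unit vector along 220° is (sin 220°, cos 220°) = (-0.6428, -0.7660).
Slope in that direction = a·(-0.6428) + b·(-0.7660) = −0.18659.
Apparent dip = arctan|0.18659| = 10.6° (true dip is 15.6°, so apparent ≤ true as expected).

10.6°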